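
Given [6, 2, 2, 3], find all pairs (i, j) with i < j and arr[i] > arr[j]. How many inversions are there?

Finding inversions in [6, 2, 2, 3]:

(0, 1): arr[0]=6 > arr[1]=2
(0, 2): arr[0]=6 > arr[2]=2
(0, 3): arr[0]=6 > arr[3]=3

Total inversions: 3

The array has 3 inversion(s): (0,1), (0,2), (0,3). Each pair (i,j) satisfies i < j and arr[i] > arr[j].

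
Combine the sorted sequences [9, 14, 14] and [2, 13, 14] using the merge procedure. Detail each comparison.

Merging process:

Compare 9 vs 2: take 2 from right. Merged: [2]
Compare 9 vs 13: take 9 from left. Merged: [2, 9]
Compare 14 vs 13: take 13 from right. Merged: [2, 9, 13]
Compare 14 vs 14: take 14 from left. Merged: [2, 9, 13, 14]
Compare 14 vs 14: take 14 from left. Merged: [2, 9, 13, 14, 14]
Append remaining from right: [14]. Merged: [2, 9, 13, 14, 14, 14]

Final merged array: [2, 9, 13, 14, 14, 14]
Total comparisons: 5

The merged array is [2, 9, 13, 14, 14, 14], requiring 5 comparisons. The merge step runs in O(n) time where n is the total number of elements.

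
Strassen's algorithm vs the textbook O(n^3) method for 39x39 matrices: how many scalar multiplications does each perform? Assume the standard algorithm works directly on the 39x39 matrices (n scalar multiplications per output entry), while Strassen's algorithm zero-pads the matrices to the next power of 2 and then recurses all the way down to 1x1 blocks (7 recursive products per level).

Matrix multiplication for 39x39 matrices:

Strassen's algorithm requires power-of-2 dimensions. Pad 39x39 to 64x64 (next power of 2).

Standard algorithm: 39^3 = 59319 multiplications
Strassen's algorithm: 7^(log2(64)) = 7^6 = 117649 multiplications
Difference: 59319 - 117649 = -58330 (Strassen uses MORE here due to padding overhead — for small or just-over-power-of-2 n, padding can outweigh the per-level savings)

Standard: 59319 multiplications (39^3). Strassen: 117649 multiplications (7^6, after padding to 64x64). Strassen reduces 8 recursive multiplications to 7 at each level.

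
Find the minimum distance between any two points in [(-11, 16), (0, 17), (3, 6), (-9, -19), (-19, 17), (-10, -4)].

Computing all pairwise distances among 6 points:

d((-11, 16), (0, 17)) = 11.0454
d((-11, 16), (3, 6)) = 17.2047
d((-11, 16), (-9, -19)) = 35.0571
d((-11, 16), (-19, 17)) = 8.0623 <-- minimum
d((-11, 16), (-10, -4)) = 20.025
d((0, 17), (3, 6)) = 11.4018
d((0, 17), (-9, -19)) = 37.108
d((0, 17), (-19, 17)) = 19.0
d((0, 17), (-10, -4)) = 23.2594
d((3, 6), (-9, -19)) = 27.7308
d((3, 6), (-19, 17)) = 24.5967
d((3, 6), (-10, -4)) = 16.4012
d((-9, -19), (-19, 17)) = 37.3631
d((-9, -19), (-10, -4)) = 15.0333
d((-19, 17), (-10, -4)) = 22.8473

Closest pair: (-11, 16) and (-19, 17) with distance 8.0623

The closest pair is (-11, 16) and (-19, 17) with Euclidean distance 8.0623. For 6 points, brute-force pairwise comparison is shown above. For large n, the divide-and-conquer algorithm (sort by x, recurse on halves, check the dividing strip) achieves O(n log n).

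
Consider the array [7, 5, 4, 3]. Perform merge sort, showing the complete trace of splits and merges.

Merge sort trace:

Split: [7, 5, 4, 3] -> [7, 5] and [4, 3]
  Split: [7, 5] -> [7] and [5]
  Merge: [7] + [5] -> [5, 7]
  Split: [4, 3] -> [4] and [3]
  Merge: [4] + [3] -> [3, 4]
Merge: [5, 7] + [3, 4] -> [3, 4, 5, 7]

Final sorted array: [3, 4, 5, 7]

The merge sort proceeds by recursively splitting the array and merging sorted halves.
After all merges, the sorted array is [3, 4, 5, 7].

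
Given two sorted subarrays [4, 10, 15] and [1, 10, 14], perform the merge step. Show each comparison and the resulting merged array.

Merging process:

Compare 4 vs 1: take 1 from right. Merged: [1]
Compare 4 vs 10: take 4 from left. Merged: [1, 4]
Compare 10 vs 10: take 10 from left. Merged: [1, 4, 10]
Compare 15 vs 10: take 10 from right. Merged: [1, 4, 10, 10]
Compare 15 vs 14: take 14 from right. Merged: [1, 4, 10, 10, 14]
Append remaining from left: [15]. Merged: [1, 4, 10, 10, 14, 15]

Final merged array: [1, 4, 10, 10, 14, 15]
Total comparisons: 5

The merged array is [1, 4, 10, 10, 14, 15], requiring 5 comparisons. The merge step runs in O(n) time where n is the total number of elements.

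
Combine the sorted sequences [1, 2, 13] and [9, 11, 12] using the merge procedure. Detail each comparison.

Merging process:

Compare 1 vs 9: take 1 from left. Merged: [1]
Compare 2 vs 9: take 2 from left. Merged: [1, 2]
Compare 13 vs 9: take 9 from right. Merged: [1, 2, 9]
Compare 13 vs 11: take 11 from right. Merged: [1, 2, 9, 11]
Compare 13 vs 12: take 12 from right. Merged: [1, 2, 9, 11, 12]
Append remaining from left: [13]. Merged: [1, 2, 9, 11, 12, 13]

Final merged array: [1, 2, 9, 11, 12, 13]
Total comparisons: 5

The merged array is [1, 2, 9, 11, 12, 13], requiring 5 comparisons. The merge step runs in O(n) time where n is the total number of elements.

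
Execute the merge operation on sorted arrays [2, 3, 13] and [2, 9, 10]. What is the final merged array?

Merging process:

Compare 2 vs 2: take 2 from left. Merged: [2]
Compare 3 vs 2: take 2 from right. Merged: [2, 2]
Compare 3 vs 9: take 3 from left. Merged: [2, 2, 3]
Compare 13 vs 9: take 9 from right. Merged: [2, 2, 3, 9]
Compare 13 vs 10: take 10 from right. Merged: [2, 2, 3, 9, 10]
Append remaining from left: [13]. Merged: [2, 2, 3, 9, 10, 13]

Final merged array: [2, 2, 3, 9, 10, 13]
Total comparisons: 5

The merged array is [2, 2, 3, 9, 10, 13], requiring 5 comparisons. The merge step runs in O(n) time where n is the total number of elements.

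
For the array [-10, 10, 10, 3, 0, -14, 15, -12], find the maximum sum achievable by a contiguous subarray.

Using Kadane's algorithm on [-10, 10, 10, 3, 0, -14, 15, -12]:

Scanning through the array:
Position 1 (value 10): max_ending_here = 10, max_so_far = 10
Position 2 (value 10): max_ending_here = 20, max_so_far = 20
Position 3 (value 3): max_ending_here = 23, max_so_far = 23
Position 4 (value 0): max_ending_here = 23, max_so_far = 23
Position 5 (value -14): max_ending_here = 9, max_so_far = 23
Position 6 (value 15): max_ending_here = 24, max_so_far = 24
Position 7 (value -12): max_ending_here = 12, max_so_far = 24

Maximum subarray: [10, 10, 3, 0, -14, 15]
Maximum sum: 24

The maximum subarray is [10, 10, 3, 0, -14, 15] with sum 24. This subarray runs from index 1 to index 6.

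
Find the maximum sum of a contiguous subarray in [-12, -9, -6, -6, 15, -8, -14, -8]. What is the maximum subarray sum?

Using Kadane's algorithm on [-12, -9, -6, -6, 15, -8, -14, -8]:

Scanning through the array:
Position 1 (value -9): max_ending_here = -9, max_so_far = -9
Position 2 (value -6): max_ending_here = -6, max_so_far = -6
Position 3 (value -6): max_ending_here = -6, max_so_far = -6
Position 4 (value 15): max_ending_here = 15, max_so_far = 15
Position 5 (value -8): max_ending_here = 7, max_so_far = 15
Position 6 (value -14): max_ending_here = -7, max_so_far = 15
Position 7 (value -8): max_ending_here = -8, max_so_far = 15

Maximum subarray: [15]
Maximum sum: 15

The maximum subarray is [15] with sum 15. This subarray runs from index 4 to index 4.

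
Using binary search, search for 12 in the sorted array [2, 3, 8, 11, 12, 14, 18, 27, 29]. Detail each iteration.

Binary search for 12 in [2, 3, 8, 11, 12, 14, 18, 27, 29]:

lo=0, hi=8, mid=4, arr[mid]=12 -> Found target at index 4!

Binary search finds 12 at index 4 after 1 comparisons. The search repeatedly halves the search space by comparing with the middle element.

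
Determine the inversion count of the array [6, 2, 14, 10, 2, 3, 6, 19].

Finding inversions in [6, 2, 14, 10, 2, 3, 6, 19]:

(0, 1): arr[0]=6 > arr[1]=2
(0, 4): arr[0]=6 > arr[4]=2
(0, 5): arr[0]=6 > arr[5]=3
(2, 3): arr[2]=14 > arr[3]=10
(2, 4): arr[2]=14 > arr[4]=2
(2, 5): arr[2]=14 > arr[5]=3
(2, 6): arr[2]=14 > arr[6]=6
(3, 4): arr[3]=10 > arr[4]=2
(3, 5): arr[3]=10 > arr[5]=3
(3, 6): arr[3]=10 > arr[6]=6

Total inversions: 10

The array has 10 inversion(s): (0,1), (0,4), (0,5), (2,3), (2,4), (2,5), (2,6), (3,4), (3,5), (3,6). Each pair (i,j) satisfies i < j and arr[i] > arr[j].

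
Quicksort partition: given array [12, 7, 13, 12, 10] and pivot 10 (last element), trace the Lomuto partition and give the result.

Lomuto partition with pivot = 10:

Initial array: [12, 7, 13, 12, 10]

arr[0]=12 > 10: no swap
arr[1]=7 <= 10: swap with position 0, array becomes [7, 12, 13, 12, 10]
arr[2]=13 > 10: no swap
arr[3]=12 > 10: no swap

Place pivot at position 1: [7, 10, 13, 12, 12]
Pivot position: 1

After partitioning with pivot 10, the array becomes [7, 10, 13, 12, 12]. The pivot is placed at index 1. All elements to the left of the pivot are <= 10, and all elements to the right are > 10.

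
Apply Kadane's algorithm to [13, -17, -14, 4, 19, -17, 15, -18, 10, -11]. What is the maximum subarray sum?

Using Kadane's algorithm on [13, -17, -14, 4, 19, -17, 15, -18, 10, -11]:

Scanning through the array:
Position 1 (value -17): max_ending_here = -4, max_so_far = 13
Position 2 (value -14): max_ending_here = -14, max_so_far = 13
Position 3 (value 4): max_ending_here = 4, max_so_far = 13
Position 4 (value 19): max_ending_here = 23, max_so_far = 23
Position 5 (value -17): max_ending_here = 6, max_so_far = 23
Position 6 (value 15): max_ending_here = 21, max_so_far = 23
Position 7 (value -18): max_ending_here = 3, max_so_far = 23
Position 8 (value 10): max_ending_here = 13, max_so_far = 23
Position 9 (value -11): max_ending_here = 2, max_so_far = 23

Maximum subarray: [4, 19]
Maximum sum: 23

The maximum subarray is [4, 19] with sum 23. This subarray runs from index 3 to index 4.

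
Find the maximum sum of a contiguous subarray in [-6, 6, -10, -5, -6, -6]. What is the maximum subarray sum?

Using Kadane's algorithm on [-6, 6, -10, -5, -6, -6]:

Scanning through the array:
Position 1 (value 6): max_ending_here = 6, max_so_far = 6
Position 2 (value -10): max_ending_here = -4, max_so_far = 6
Position 3 (value -5): max_ending_here = -5, max_so_far = 6
Position 4 (value -6): max_ending_here = -6, max_so_far = 6
Position 5 (value -6): max_ending_here = -6, max_so_far = 6

Maximum subarray: [6]
Maximum sum: 6

The maximum subarray is [6] with sum 6. This subarray runs from index 1 to index 1.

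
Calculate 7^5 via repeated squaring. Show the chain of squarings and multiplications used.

Computing 7^5 by squaring (build up from 7^1; each line after the first costs one multiplication):

7^1 = 7
7^2 = (7^1)^2 = 7^2 = 49
7^4 = (7^2)^2 = 49^2 = 2401
7^5 = 7 * 7^4 = 7 * 2401 = 16807

Result: 16807
Multiplications needed: 3 (3 lines after 7^1)

7^5 = 16807. Using exponentiation by squaring, this requires 3 multiplications. The key idea: if the exponent is even, square the half-power; if odd, multiply by the base once.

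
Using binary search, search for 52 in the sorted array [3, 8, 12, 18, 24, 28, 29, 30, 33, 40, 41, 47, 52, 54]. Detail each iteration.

Binary search for 52 in [3, 8, 12, 18, 24, 28, 29, 30, 33, 40, 41, 47, 52, 54]:

lo=0, hi=13, mid=6, arr[mid]=29 -> 29 < 52, search right half
lo=7, hi=13, mid=10, arr[mid]=41 -> 41 < 52, search right half
lo=11, hi=13, mid=12, arr[mid]=52 -> Found target at index 12!

Binary search finds 52 at index 12 after 3 comparisons. The search repeatedly halves the search space by comparing with the middle element.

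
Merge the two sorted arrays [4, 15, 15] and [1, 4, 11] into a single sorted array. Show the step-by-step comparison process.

Merging process:

Compare 4 vs 1: take 1 from right. Merged: [1]
Compare 4 vs 4: take 4 from left. Merged: [1, 4]
Compare 15 vs 4: take 4 from right. Merged: [1, 4, 4]
Compare 15 vs 11: take 11 from right. Merged: [1, 4, 4, 11]
Append remaining from left: [15, 15]. Merged: [1, 4, 4, 11, 15, 15]

Final merged array: [1, 4, 4, 11, 15, 15]
Total comparisons: 4

The merged array is [1, 4, 4, 11, 15, 15], requiring 4 comparisons. The merge step runs in O(n) time where n is the total number of elements.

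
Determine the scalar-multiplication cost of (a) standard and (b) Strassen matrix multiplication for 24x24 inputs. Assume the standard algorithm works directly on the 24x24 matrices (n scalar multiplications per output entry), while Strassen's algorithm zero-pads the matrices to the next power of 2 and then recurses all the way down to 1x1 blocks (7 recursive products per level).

Matrix multiplication for 24x24 matrices:

Strassen's algorithm requires power-of-2 dimensions. Pad 24x24 to 32x32 (next power of 2).

Standard algorithm: 24^3 = 13824 multiplications
Strassen's algorithm: 7^(log2(32)) = 7^5 = 16807 multiplications
Difference: 13824 - 16807 = -2983 (Strassen uses MORE here due to padding overhead — for small or just-over-power-of-2 n, padding can outweigh the per-level savings)

Standard: 13824 multiplications (24^3). Strassen: 16807 multiplications (7^5, after padding to 32x32). Strassen reduces 8 recursive multiplications to 7 at each level.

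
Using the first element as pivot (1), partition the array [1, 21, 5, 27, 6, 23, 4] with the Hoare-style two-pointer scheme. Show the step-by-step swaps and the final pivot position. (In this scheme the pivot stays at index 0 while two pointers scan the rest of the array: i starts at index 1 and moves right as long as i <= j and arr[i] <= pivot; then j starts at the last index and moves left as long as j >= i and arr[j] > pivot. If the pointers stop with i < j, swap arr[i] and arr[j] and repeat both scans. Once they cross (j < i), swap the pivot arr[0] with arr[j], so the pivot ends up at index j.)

Hoare-style two-pointer partition with pivot = 1:

Initial array: [1, 21, 5, 27, 6, 23, 4]

Pointers start at i = 1, j = 6.
i ends at 1, j ends at 0: the pointers have crossed (j < i), so scanning stops.

j = 0, so swapping arr[0] with arr[j] leaves the pivot at position 0: [1, 21, 5, 27, 6, 23, 4]
Pivot position: 0

After partitioning with pivot 1, the array becomes [1, 21, 5, 27, 6, 23, 4]. The pivot is placed at index 0. All elements to the left of the pivot are <= 1, and all elements to the right are > 1.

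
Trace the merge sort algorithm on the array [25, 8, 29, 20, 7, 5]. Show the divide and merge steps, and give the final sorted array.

Merge sort trace:

Split: [25, 8, 29, 20, 7, 5] -> [25, 8, 29] and [20, 7, 5]
  Split: [25, 8, 29] -> [25] and [8, 29]
    Split: [8, 29] -> [8] and [29]
    Merge: [8] + [29] -> [8, 29]
  Merge: [25] + [8, 29] -> [8, 25, 29]
  Split: [20, 7, 5] -> [20] and [7, 5]
    Split: [7, 5] -> [7] and [5]
    Merge: [7] + [5] -> [5, 7]
  Merge: [20] + [5, 7] -> [5, 7, 20]
Merge: [8, 25, 29] + [5, 7, 20] -> [5, 7, 8, 20, 25, 29]

Final sorted array: [5, 7, 8, 20, 25, 29]

The merge sort proceeds by recursively splitting the array and merging sorted halves.
After all merges, the sorted array is [5, 7, 8, 20, 25, 29].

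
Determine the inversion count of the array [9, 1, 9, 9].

Finding inversions in [9, 1, 9, 9]:

(0, 1): arr[0]=9 > arr[1]=1

Total inversions: 1

The array has 1 inversion(s): (0,1). Each pair (i,j) satisfies i < j and arr[i] > arr[j].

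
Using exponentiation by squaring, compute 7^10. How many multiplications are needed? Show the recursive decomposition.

Computing 7^10 by squaring (build up from 7^1; each line after the first costs one multiplication):

7^1 = 7
7^2 = (7^1)^2 = 7^2 = 49
7^4 = (7^2)^2 = 49^2 = 2401
7^5 = 7 * 7^4 = 7 * 2401 = 16807
7^10 = (7^5)^2 = 16807^2 = 282475249

Result: 282475249
Multiplications needed: 4 (4 lines after 7^1)

7^10 = 282475249. Using exponentiation by squaring, this requires 4 multiplications. The key idea: if the exponent is even, square the half-power; if odd, multiply by the base once.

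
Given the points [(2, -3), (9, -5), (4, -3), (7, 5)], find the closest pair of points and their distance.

Computing all pairwise distances among 4 points:

d((2, -3), (9, -5)) = 7.2801
d((2, -3), (4, -3)) = 2.0 <-- minimum
d((2, -3), (7, 5)) = 9.434
d((9, -5), (4, -3)) = 5.3852
d((9, -5), (7, 5)) = 10.198
d((4, -3), (7, 5)) = 8.544

Closest pair: (2, -3) and (4, -3) with distance 2.0

The closest pair is (2, -3) and (4, -3) with Euclidean distance 2.0. For 4 points, brute-force pairwise comparison is shown above. For large n, the divide-and-conquer algorithm (sort by x, recurse on halves, check the dividing strip) achieves O(n log n).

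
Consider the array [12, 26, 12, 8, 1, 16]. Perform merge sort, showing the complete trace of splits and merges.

Merge sort trace:

Split: [12, 26, 12, 8, 1, 16] -> [12, 26, 12] and [8, 1, 16]
  Split: [12, 26, 12] -> [12] and [26, 12]
    Split: [26, 12] -> [26] and [12]
    Merge: [26] + [12] -> [12, 26]
  Merge: [12] + [12, 26] -> [12, 12, 26]
  Split: [8, 1, 16] -> [8] and [1, 16]
    Split: [1, 16] -> [1] and [16]
    Merge: [1] + [16] -> [1, 16]
  Merge: [8] + [1, 16] -> [1, 8, 16]
Merge: [12, 12, 26] + [1, 8, 16] -> [1, 8, 12, 12, 16, 26]

Final sorted array: [1, 8, 12, 12, 16, 26]

The merge sort proceeds by recursively splitting the array and merging sorted halves.
After all merges, the sorted array is [1, 8, 12, 12, 16, 26].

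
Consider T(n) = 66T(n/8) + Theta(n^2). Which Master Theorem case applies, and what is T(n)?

Master Theorem for T(n) = 66T(n/8) + O(n^2):

a = 66, b = 8, c = 2
log_b(a) = log_8(66) = 2.0148

Case 1: c = 2 < log_8(66) = 2.0148
T(n) = O(n^(log_8 66))

For T(n) = 66T(n/8) + O(n^2): log_8(66) = 2.0148. This is Case 1 of the Master Theorem (c < log_b(a), work dominated by leaves), giving O(n^(log_8 66)).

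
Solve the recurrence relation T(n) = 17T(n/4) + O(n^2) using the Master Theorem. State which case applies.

Master Theorem for T(n) = 17T(n/4) + O(n^2):

a = 17, b = 4, c = 2
log_b(a) = log_4(17) = 2.0437

Case 1: c = 2 < log_4(17) = 2.0437
T(n) = O(n^(log_4 17))

For T(n) = 17T(n/4) + O(n^2): log_4(17) = 2.0437. This is Case 1 of the Master Theorem (c < log_b(a), work dominated by leaves), giving O(n^(log_4 17)).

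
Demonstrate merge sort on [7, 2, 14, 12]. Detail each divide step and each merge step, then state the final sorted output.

Merge sort trace:

Split: [7, 2, 14, 12] -> [7, 2] and [14, 12]
  Split: [7, 2] -> [7] and [2]
  Merge: [7] + [2] -> [2, 7]
  Split: [14, 12] -> [14] and [12]
  Merge: [14] + [12] -> [12, 14]
Merge: [2, 7] + [12, 14] -> [2, 7, 12, 14]

Final sorted array: [2, 7, 12, 14]

The merge sort proceeds by recursively splitting the array and merging sorted halves.
After all merges, the sorted array is [2, 7, 12, 14].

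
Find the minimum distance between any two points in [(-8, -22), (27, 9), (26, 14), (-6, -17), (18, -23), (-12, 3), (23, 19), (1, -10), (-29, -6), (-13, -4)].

Computing all pairwise distances among 10 points:

d((-8, -22), (27, 9)) = 46.7547
d((-8, -22), (26, 14)) = 49.5177
d((-8, -22), (-6, -17)) = 5.3852
d((-8, -22), (18, -23)) = 26.0192
d((-8, -22), (-12, 3)) = 25.318
d((-8, -22), (23, 19)) = 51.4004
d((-8, -22), (1, -10)) = 15.0
d((-8, -22), (-29, -6)) = 26.4008
d((-8, -22), (-13, -4)) = 18.6815
d((27, 9), (26, 14)) = 5.099 <-- minimum
d((27, 9), (-6, -17)) = 42.0119
d((27, 9), (18, -23)) = 33.2415
d((27, 9), (-12, 3)) = 39.4588
d((27, 9), (23, 19)) = 10.7703
d((27, 9), (1, -10)) = 32.2025
d((27, 9), (-29, -6)) = 57.9741
d((27, 9), (-13, -4)) = 42.0595
d((26, 14), (-6, -17)) = 44.5533
d((26, 14), (18, -23)) = 37.855
d((26, 14), (-12, 3)) = 39.5601
d((26, 14), (23, 19)) = 5.831
d((26, 14), (1, -10)) = 34.6554
d((26, 14), (-29, -6)) = 58.5235
d((26, 14), (-13, -4)) = 42.9535
d((-6, -17), (18, -23)) = 24.7386
d((-6, -17), (-12, 3)) = 20.8806
d((-6, -17), (23, 19)) = 46.2277
d((-6, -17), (1, -10)) = 9.8995
d((-6, -17), (-29, -6)) = 25.4951
d((-6, -17), (-13, -4)) = 14.7648
d((18, -23), (-12, 3)) = 39.6989
d((18, -23), (23, 19)) = 42.2966
d((18, -23), (1, -10)) = 21.4009
d((18, -23), (-29, -6)) = 49.98
d((18, -23), (-13, -4)) = 36.3593
d((-12, 3), (23, 19)) = 38.4838
d((-12, 3), (1, -10)) = 18.3848
d((-12, 3), (-29, -6)) = 19.2354
d((-12, 3), (-13, -4)) = 7.0711
d((23, 19), (1, -10)) = 36.4005
d((23, 19), (-29, -6)) = 57.6975
d((23, 19), (-13, -4)) = 42.72
d((1, -10), (-29, -6)) = 30.2655
d((1, -10), (-13, -4)) = 15.2315
d((-29, -6), (-13, -4)) = 16.1245

Closest pair: (27, 9) and (26, 14) with distance 5.099

The closest pair is (27, 9) and (26, 14) with Euclidean distance 5.099. For 10 points, brute-force pairwise comparison is shown above. For large n, the divide-and-conquer algorithm (sort by x, recurse on halves, check the dividing strip) achieves O(n log n).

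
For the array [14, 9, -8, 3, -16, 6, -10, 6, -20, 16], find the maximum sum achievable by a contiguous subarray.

Using Kadane's algorithm on [14, 9, -8, 3, -16, 6, -10, 6, -20, 16]:

Scanning through the array:
Position 1 (value 9): max_ending_here = 23, max_so_far = 23
Position 2 (value -8): max_ending_here = 15, max_so_far = 23
Position 3 (value 3): max_ending_here = 18, max_so_far = 23
Position 4 (value -16): max_ending_here = 2, max_so_far = 23
Position 5 (value 6): max_ending_here = 8, max_so_far = 23
Position 6 (value -10): max_ending_here = -2, max_so_far = 23
Position 7 (value 6): max_ending_here = 6, max_so_far = 23
Position 8 (value -20): max_ending_here = -14, max_so_far = 23
Position 9 (value 16): max_ending_here = 16, max_so_far = 23

Maximum subarray: [14, 9]
Maximum sum: 23

The maximum subarray is [14, 9] with sum 23. This subarray runs from index 0 to index 1.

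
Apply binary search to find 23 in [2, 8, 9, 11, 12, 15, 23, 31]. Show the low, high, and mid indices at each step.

Binary search for 23 in [2, 8, 9, 11, 12, 15, 23, 31]:

lo=0, hi=7, mid=3, arr[mid]=11 -> 11 < 23, search right half
lo=4, hi=7, mid=5, arr[mid]=15 -> 15 < 23, search right half
lo=6, hi=7, mid=6, arr[mid]=23 -> Found target at index 6!

Binary search finds 23 at index 6 after 3 comparisons. The search repeatedly halves the search space by comparing with the middle element.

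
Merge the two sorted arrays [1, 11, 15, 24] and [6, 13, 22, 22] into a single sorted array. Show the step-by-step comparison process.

Merging process:

Compare 1 vs 6: take 1 from left. Merged: [1]
Compare 11 vs 6: take 6 from right. Merged: [1, 6]
Compare 11 vs 13: take 11 from left. Merged: [1, 6, 11]
Compare 15 vs 13: take 13 from right. Merged: [1, 6, 11, 13]
Compare 15 vs 22: take 15 from left. Merged: [1, 6, 11, 13, 15]
Compare 24 vs 22: take 22 from right. Merged: [1, 6, 11, 13, 15, 22]
Compare 24 vs 22: take 22 from right. Merged: [1, 6, 11, 13, 15, 22, 22]
Append remaining from left: [24]. Merged: [1, 6, 11, 13, 15, 22, 22, 24]

Final merged array: [1, 6, 11, 13, 15, 22, 22, 24]
Total comparisons: 7

The merged array is [1, 6, 11, 13, 15, 22, 22, 24], requiring 7 comparisons. The merge step runs in O(n) time where n is the total number of elements.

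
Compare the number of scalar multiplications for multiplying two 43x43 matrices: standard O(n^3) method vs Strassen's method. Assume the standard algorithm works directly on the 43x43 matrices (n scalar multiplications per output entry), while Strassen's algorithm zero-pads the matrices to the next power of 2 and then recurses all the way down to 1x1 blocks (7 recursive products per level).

Matrix multiplication for 43x43 matrices:

Strassen's algorithm requires power-of-2 dimensions. Pad 43x43 to 64x64 (next power of 2).

Standard algorithm: 43^3 = 79507 multiplications
Strassen's algorithm: 7^(log2(64)) = 7^6 = 117649 multiplications
Difference: 79507 - 117649 = -38142 (Strassen uses MORE here due to padding overhead — for small or just-over-power-of-2 n, padding can outweigh the per-level savings)

Standard: 79507 multiplications (43^3). Strassen: 117649 multiplications (7^6, after padding to 64x64). Strassen reduces 8 recursive multiplications to 7 at each level.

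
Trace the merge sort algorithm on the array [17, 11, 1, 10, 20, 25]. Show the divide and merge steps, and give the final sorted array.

Merge sort trace:

Split: [17, 11, 1, 10, 20, 25] -> [17, 11, 1] and [10, 20, 25]
  Split: [17, 11, 1] -> [17] and [11, 1]
    Split: [11, 1] -> [11] and [1]
    Merge: [11] + [1] -> [1, 11]
  Merge: [17] + [1, 11] -> [1, 11, 17]
  Split: [10, 20, 25] -> [10] and [20, 25]
    Split: [20, 25] -> [20] and [25]
    Merge: [20] + [25] -> [20, 25]
  Merge: [10] + [20, 25] -> [10, 20, 25]
Merge: [1, 11, 17] + [10, 20, 25] -> [1, 10, 11, 17, 20, 25]

Final sorted array: [1, 10, 11, 17, 20, 25]

The merge sort proceeds by recursively splitting the array and merging sorted halves.
After all merges, the sorted array is [1, 10, 11, 17, 20, 25].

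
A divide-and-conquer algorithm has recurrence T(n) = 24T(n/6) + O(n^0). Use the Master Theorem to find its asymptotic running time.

Master Theorem for T(n) = 24T(n/6) + O(n^0):

a = 24, b = 6, c = 0
log_b(a) = log_6(24) = 1.7737

Case 1: c = 0 < log_6(24) = 1.7737
T(n) = O(n^(log_6 24))

For T(n) = 24T(n/6) + O(n^0): log_6(24) = 1.7737. This is Case 1 of the Master Theorem (c < log_b(a), work dominated by leaves), giving O(n^(log_6 24)).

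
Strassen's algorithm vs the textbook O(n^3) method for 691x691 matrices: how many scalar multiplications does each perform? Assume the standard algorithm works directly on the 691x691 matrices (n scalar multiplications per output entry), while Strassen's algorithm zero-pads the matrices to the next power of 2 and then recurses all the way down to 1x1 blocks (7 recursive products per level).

Matrix multiplication for 691x691 matrices:

Strassen's algorithm requires power-of-2 dimensions. Pad 691x691 to 1024x1024 (next power of 2).

Standard algorithm: 691^3 = 329939371 multiplications
Strassen's algorithm: 7^(log2(1024)) = 7^10 = 282475249 multiplications
Savings: 329939371 - 282475249 = 47464122 multiplications

Standard: 329939371 multiplications (691^3). Strassen: 282475249 multiplications (7^10, after padding to 1024x1024). Strassen reduces 8 recursive multiplications to 7 at each level.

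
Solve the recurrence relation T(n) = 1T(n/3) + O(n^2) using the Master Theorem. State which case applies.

Master Theorem for T(n) = 1T(n/3) + O(n^2):

a = 1, b = 3, c = 2
log_b(a) = log_3(1) = 0.0000

Case 3: c = 2 > log_3(1) = 0.0000
T(n) = O(n^2) = O(n^2)

For T(n) = 1T(n/3) + O(n^2): log_3(1) = 0.0000. This is Case 3 of the Master Theorem (c > log_b(a), work dominated by root), giving O(n^2).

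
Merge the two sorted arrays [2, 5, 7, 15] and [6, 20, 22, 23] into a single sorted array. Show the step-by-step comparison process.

Merging process:

Compare 2 vs 6: take 2 from left. Merged: [2]
Compare 5 vs 6: take 5 from left. Merged: [2, 5]
Compare 7 vs 6: take 6 from right. Merged: [2, 5, 6]
Compare 7 vs 20: take 7 from left. Merged: [2, 5, 6, 7]
Compare 15 vs 20: take 15 from left. Merged: [2, 5, 6, 7, 15]
Append remaining from right: [20, 22, 23]. Merged: [2, 5, 6, 7, 15, 20, 22, 23]

Final merged array: [2, 5, 6, 7, 15, 20, 22, 23]
Total comparisons: 5

The merged array is [2, 5, 6, 7, 15, 20, 22, 23], requiring 5 comparisons. The merge step runs in O(n) time where n is the total number of elements.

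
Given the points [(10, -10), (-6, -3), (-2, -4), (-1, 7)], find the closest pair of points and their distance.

Computing all pairwise distances among 4 points:

d((10, -10), (-6, -3)) = 17.4642
d((10, -10), (-2, -4)) = 13.4164
d((10, -10), (-1, 7)) = 20.2485
d((-6, -3), (-2, -4)) = 4.1231 <-- minimum
d((-6, -3), (-1, 7)) = 11.1803
d((-2, -4), (-1, 7)) = 11.0454

Closest pair: (-6, -3) and (-2, -4) with distance 4.1231

The closest pair is (-6, -3) and (-2, -4) with Euclidean distance 4.1231. For 4 points, brute-force pairwise comparison is shown above. For large n, the divide-and-conquer algorithm (sort by x, recurse on halves, check the dividing strip) achieves O(n log n).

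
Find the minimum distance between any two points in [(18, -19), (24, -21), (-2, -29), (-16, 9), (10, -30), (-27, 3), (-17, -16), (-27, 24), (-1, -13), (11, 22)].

Computing all pairwise distances among 10 points:

d((18, -19), (24, -21)) = 6.3246 <-- minimum
d((18, -19), (-2, -29)) = 22.3607
d((18, -19), (-16, 9)) = 44.0454
d((18, -19), (10, -30)) = 13.6015
d((18, -19), (-27, 3)) = 50.0899
d((18, -19), (-17, -16)) = 35.1283
d((18, -19), (-27, 24)) = 62.2415
d((18, -19), (-1, -13)) = 19.9249
d((18, -19), (11, 22)) = 41.5933
d((24, -21), (-2, -29)) = 27.2029
d((24, -21), (-16, 9)) = 50.0
d((24, -21), (10, -30)) = 16.6433
d((24, -21), (-27, 3)) = 56.3649
d((24, -21), (-17, -16)) = 41.3038
d((24, -21), (-27, 24)) = 68.0147
d((24, -21), (-1, -13)) = 26.2488
d((24, -21), (11, 22)) = 44.9222
d((-2, -29), (-16, 9)) = 40.4969
d((-2, -29), (10, -30)) = 12.0416
d((-2, -29), (-27, 3)) = 40.6079
d((-2, -29), (-17, -16)) = 19.8494
d((-2, -29), (-27, 24)) = 58.6003
d((-2, -29), (-1, -13)) = 16.0312
d((-2, -29), (11, 22)) = 52.6308
d((-16, 9), (10, -30)) = 46.8722
d((-16, 9), (-27, 3)) = 12.53
d((-16, 9), (-17, -16)) = 25.02
d((-16, 9), (-27, 24)) = 18.6011
d((-16, 9), (-1, -13)) = 26.6271
d((-16, 9), (11, 22)) = 29.9666
d((10, -30), (-27, 3)) = 49.5782
d((10, -30), (-17, -16)) = 30.4138
d((10, -30), (-27, 24)) = 65.4599
d((10, -30), (-1, -13)) = 20.2485
d((10, -30), (11, 22)) = 52.0096
d((-27, 3), (-17, -16)) = 21.4709
d((-27, 3), (-27, 24)) = 21.0
d((-27, 3), (-1, -13)) = 30.5287
d((-27, 3), (11, 22)) = 42.4853
d((-17, -16), (-27, 24)) = 41.2311
d((-17, -16), (-1, -13)) = 16.2788
d((-17, -16), (11, 22)) = 47.2017
d((-27, 24), (-1, -13)) = 45.2217
d((-27, 24), (11, 22)) = 38.0526
d((-1, -13), (11, 22)) = 37.0

Closest pair: (18, -19) and (24, -21) with distance 6.3246

The closest pair is (18, -19) and (24, -21) with Euclidean distance 6.3246. For 10 points, brute-force pairwise comparison is shown above. For large n, the divide-and-conquer algorithm (sort by x, recurse on halves, check the dividing strip) achieves O(n log n).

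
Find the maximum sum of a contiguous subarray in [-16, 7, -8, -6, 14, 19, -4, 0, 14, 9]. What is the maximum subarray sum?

Using Kadane's algorithm on [-16, 7, -8, -6, 14, 19, -4, 0, 14, 9]:

Scanning through the array:
Position 1 (value 7): max_ending_here = 7, max_so_far = 7
Position 2 (value -8): max_ending_here = -1, max_so_far = 7
Position 3 (value -6): max_ending_here = -6, max_so_far = 7
Position 4 (value 14): max_ending_here = 14, max_so_far = 14
Position 5 (value 19): max_ending_here = 33, max_so_far = 33
Position 6 (value -4): max_ending_here = 29, max_so_far = 33
Position 7 (value 0): max_ending_here = 29, max_so_far = 33
Position 8 (value 14): max_ending_here = 43, max_so_far = 43
Position 9 (value 9): max_ending_here = 52, max_so_far = 52

Maximum subarray: [14, 19, -4, 0, 14, 9]
Maximum sum: 52

The maximum subarray is [14, 19, -4, 0, 14, 9] with sum 52. This subarray runs from index 4 to index 9.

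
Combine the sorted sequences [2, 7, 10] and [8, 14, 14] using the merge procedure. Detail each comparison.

Merging process:

Compare 2 vs 8: take 2 from left. Merged: [2]
Compare 7 vs 8: take 7 from left. Merged: [2, 7]
Compare 10 vs 8: take 8 from right. Merged: [2, 7, 8]
Compare 10 vs 14: take 10 from left. Merged: [2, 7, 8, 10]
Append remaining from right: [14, 14]. Merged: [2, 7, 8, 10, 14, 14]

Final merged array: [2, 7, 8, 10, 14, 14]
Total comparisons: 4

The merged array is [2, 7, 8, 10, 14, 14], requiring 4 comparisons. The merge step runs in O(n) time where n is the total number of elements.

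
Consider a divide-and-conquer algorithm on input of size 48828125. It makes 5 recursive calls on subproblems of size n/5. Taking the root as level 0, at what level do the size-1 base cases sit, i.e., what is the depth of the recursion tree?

For divide and conquer with division factor 5:

Problem sizes at each level:
Level 0: 48828125
Level 1: 9765625
Level 2: 1953125
Level 3: 390625
Level 4: 78125
Level 5: 15625
Level 6: 3125
Level 7: 625
Level 8: 125
Level 9: 25
Level 10: 5
Level 11: 1

The root is level 0 and the size-1 base case is level 11 (the tree spans levels 0 through 11, i.e. 12 levels counting the root), so the depth is the number of divisions: log_5(48828125) = 11

The recursion tree depth is log_5(48828125) = 11. At each level, the problem size is divided by 5, so it takes 11 divisions to reduce to a base case of size 1. The algorithm makes 5 recursive calls at each level.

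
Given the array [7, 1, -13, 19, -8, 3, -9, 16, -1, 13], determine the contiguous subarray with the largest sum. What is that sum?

Using Kadane's algorithm on [7, 1, -13, 19, -8, 3, -9, 16, -1, 13]:

Scanning through the array:
Position 1 (value 1): max_ending_here = 8, max_so_far = 8
Position 2 (value -13): max_ending_here = -5, max_so_far = 8
Position 3 (value 19): max_ending_here = 19, max_so_far = 19
Position 4 (value -8): max_ending_here = 11, max_so_far = 19
Position 5 (value 3): max_ending_here = 14, max_so_far = 19
Position 6 (value -9): max_ending_here = 5, max_so_far = 19
Position 7 (value 16): max_ending_here = 21, max_so_far = 21
Position 8 (value -1): max_ending_here = 20, max_so_far = 21
Position 9 (value 13): max_ending_here = 33, max_so_far = 33

Maximum subarray: [19, -8, 3, -9, 16, -1, 13]
Maximum sum: 33

The maximum subarray is [19, -8, 3, -9, 16, -1, 13] with sum 33. This subarray runs from index 3 to index 9.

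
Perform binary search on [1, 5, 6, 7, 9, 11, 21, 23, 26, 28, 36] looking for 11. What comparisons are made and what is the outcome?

Binary search for 11 in [1, 5, 6, 7, 9, 11, 21, 23, 26, 28, 36]:

lo=0, hi=10, mid=5, arr[mid]=11 -> Found target at index 5!

Binary search finds 11 at index 5 after 1 comparisons. The search repeatedly halves the search space by comparing with the middle element.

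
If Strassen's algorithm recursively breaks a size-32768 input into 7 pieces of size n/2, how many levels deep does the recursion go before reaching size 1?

For divide and conquer with division factor 2:

Problem sizes at each level:
Level 0: 32768
Level 1: 16384
Level 2: 8192
Level 3: 4096
Level 4: 2048
Level 5: 1024
Level 6: 512
Level 7: 256
Level 8: 128
Level 9: 64
Level 10: 32
Level 11: 16
Level 12: 8
Level 13: 4
Level 14: 2
Level 15: 1

The root is level 0 and the size-1 base case is level 15 (the tree spans levels 0 through 15, i.e. 16 levels counting the root), so the depth is the number of divisions: log_2(32768) = 15

The recursion tree depth is log_2(32768) = 15. At each level, the problem size is divided by 2, so it takes 15 divisions to reduce to a base case of size 1. The algorithm makes 7 recursive calls at each level.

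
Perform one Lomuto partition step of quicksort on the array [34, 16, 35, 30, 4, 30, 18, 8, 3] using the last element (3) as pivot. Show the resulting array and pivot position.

Lomuto partition with pivot = 3:

Initial array: [34, 16, 35, 30, 4, 30, 18, 8, 3]

arr[0]=34 > 3: no swap
arr[1]=16 > 3: no swap
arr[2]=35 > 3: no swap
arr[3]=30 > 3: no swap
arr[4]=4 > 3: no swap
arr[5]=30 > 3: no swap
arr[6]=18 > 3: no swap
arr[7]=8 > 3: no swap

Place pivot at position 0: [3, 16, 35, 30, 4, 30, 18, 8, 34]
Pivot position: 0

After partitioning with pivot 3, the array becomes [3, 16, 35, 30, 4, 30, 18, 8, 34]. The pivot is placed at index 0. All elements to the left of the pivot are <= 3, and all elements to the right are > 3.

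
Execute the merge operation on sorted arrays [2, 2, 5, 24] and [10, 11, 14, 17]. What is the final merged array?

Merging process:

Compare 2 vs 10: take 2 from left. Merged: [2]
Compare 2 vs 10: take 2 from left. Merged: [2, 2]
Compare 5 vs 10: take 5 from left. Merged: [2, 2, 5]
Compare 24 vs 10: take 10 from right. Merged: [2, 2, 5, 10]
Compare 24 vs 11: take 11 from right. Merged: [2, 2, 5, 10, 11]
Compare 24 vs 14: take 14 from right. Merged: [2, 2, 5, 10, 11, 14]
Compare 24 vs 17: take 17 from right. Merged: [2, 2, 5, 10, 11, 14, 17]
Append remaining from left: [24]. Merged: [2, 2, 5, 10, 11, 14, 17, 24]

Final merged array: [2, 2, 5, 10, 11, 14, 17, 24]
Total comparisons: 7

The merged array is [2, 2, 5, 10, 11, 14, 17, 24], requiring 7 comparisons. The merge step runs in O(n) time where n is the total number of elements.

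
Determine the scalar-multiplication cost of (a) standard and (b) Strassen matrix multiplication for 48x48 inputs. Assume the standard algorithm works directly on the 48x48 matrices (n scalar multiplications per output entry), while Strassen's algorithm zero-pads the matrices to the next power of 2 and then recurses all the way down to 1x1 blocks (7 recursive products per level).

Matrix multiplication for 48x48 matrices:

Strassen's algorithm requires power-of-2 dimensions. Pad 48x48 to 64x64 (next power of 2).

Standard algorithm: 48^3 = 110592 multiplications
Strassen's algorithm: 7^(log2(64)) = 7^6 = 117649 multiplications
Difference: 110592 - 117649 = -7057 (Strassen uses MORE here due to padding overhead — for small or just-over-power-of-2 n, padding can outweigh the per-level savings)

Standard: 110592 multiplications (48^3). Strassen: 117649 multiplications (7^6, after padding to 64x64). Strassen reduces 8 recursive multiplications to 7 at each level.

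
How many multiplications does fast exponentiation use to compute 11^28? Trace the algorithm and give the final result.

Computing 11^28 by squaring (build up from 11^1; each line after the first costs one multiplication):

11^1 = 11
11^2 = (11^1)^2 = 11^2 = 121
11^3 = 11 * 11^2 = 11 * 121 = 1331
11^6 = (11^3)^2 = 1331^2 = 1771561
11^7 = 11 * 11^6 = 11 * 1771561 = 19487171
11^14 = (11^7)^2 = 19487171^2 = 379749833583241
11^28 = (11^14)^2 = 379749833583241^2 = 144209936106499234037676064081

Result: 144209936106499234037676064081
Multiplications needed: 6 (6 lines after 11^1)

11^28 = 144209936106499234037676064081. Using exponentiation by squaring, this requires 6 multiplications. The key idea: if the exponent is even, square the half-power; if odd, multiply by the base once.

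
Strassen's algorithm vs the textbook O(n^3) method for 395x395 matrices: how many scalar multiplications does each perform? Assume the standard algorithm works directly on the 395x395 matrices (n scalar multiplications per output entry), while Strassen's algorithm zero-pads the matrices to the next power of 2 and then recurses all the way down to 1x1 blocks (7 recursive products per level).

Matrix multiplication for 395x395 matrices:

Strassen's algorithm requires power-of-2 dimensions. Pad 395x395 to 512x512 (next power of 2).

Standard algorithm: 395^3 = 61629875 multiplications
Strassen's algorithm: 7^(log2(512)) = 7^9 = 40353607 multiplications
Savings: 61629875 - 40353607 = 21276268 multiplications

Standard: 61629875 multiplications (395^3). Strassen: 40353607 multiplications (7^9, after padding to 512x512). Strassen reduces 8 recursive multiplications to 7 at each level.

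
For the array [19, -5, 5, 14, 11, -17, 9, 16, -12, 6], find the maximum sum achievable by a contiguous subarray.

Using Kadane's algorithm on [19, -5, 5, 14, 11, -17, 9, 16, -12, 6]:

Scanning through the array:
Position 1 (value -5): max_ending_here = 14, max_so_far = 19
Position 2 (value 5): max_ending_here = 19, max_so_far = 19
Position 3 (value 14): max_ending_here = 33, max_so_far = 33
Position 4 (value 11): max_ending_here = 44, max_so_far = 44
Position 5 (value -17): max_ending_here = 27, max_so_far = 44
Position 6 (value 9): max_ending_here = 36, max_so_far = 44
Position 7 (value 16): max_ending_here = 52, max_so_far = 52
Position 8 (value -12): max_ending_here = 40, max_so_far = 52
Position 9 (value 6): max_ending_here = 46, max_so_far = 52

Maximum subarray: [19, -5, 5, 14, 11, -17, 9, 16]
Maximum sum: 52

The maximum subarray is [19, -5, 5, 14, 11, -17, 9, 16] with sum 52. This subarray runs from index 0 to index 7.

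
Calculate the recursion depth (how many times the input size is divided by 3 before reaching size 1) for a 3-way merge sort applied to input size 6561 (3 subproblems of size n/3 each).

For divide and conquer with division factor 3:

Problem sizes at each level:
Level 0: 6561
Level 1: 2187
Level 2: 729
Level 3: 243
Level 4: 81
Level 5: 27
Level 6: 9
Level 7: 3
Level 8: 1

The root is level 0 and the size-1 base case is level 8 (the tree spans levels 0 through 8, i.e. 9 levels counting the root), so the depth is the number of divisions: log_3(6561) = 8

The recursion tree depth is log_3(6561) = 8. At each level, the problem size is divided by 3, so it takes 8 divisions to reduce to a base case of size 1. The algorithm makes 3 recursive calls at each level.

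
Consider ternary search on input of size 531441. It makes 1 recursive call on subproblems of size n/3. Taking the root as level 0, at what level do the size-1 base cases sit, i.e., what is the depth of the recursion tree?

For divide and conquer with division factor 3:

Problem sizes at each level:
Level 0: 531441
Level 1: 177147
Level 2: 59049
Level 3: 19683
Level 4: 6561
Level 5: 2187
Level 6: 729
Level 7: 243
Level 8: 81
Level 9: 27
Level 10: 9
Level 11: 3
Level 12: 1

The root is level 0 and the size-1 base case is level 12 (the tree spans levels 0 through 12, i.e. 13 levels counting the root), so the depth is the number of divisions: log_3(531441) = 12

The recursion tree depth is log_3(531441) = 12. At each level, the problem size is divided by 3, so it takes 12 divisions to reduce to a base case of size 1. The algorithm makes 1 recursive call at each level.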